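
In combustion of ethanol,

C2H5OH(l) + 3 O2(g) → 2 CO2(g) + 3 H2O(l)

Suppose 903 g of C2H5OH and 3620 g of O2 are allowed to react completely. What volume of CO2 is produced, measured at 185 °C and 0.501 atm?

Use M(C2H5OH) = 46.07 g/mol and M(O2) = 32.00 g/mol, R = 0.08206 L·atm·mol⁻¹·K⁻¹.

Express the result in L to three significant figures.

2940 L

n(C2H5OH) = 903 / 46.07 = 19.60 mol
n(O2) = 3620 / 32.00 = 113.1 mol
For 19.60 mol C2H5OH, stoichiometry requires (3/1) × 19.60 = 58.80 mol O2; 113.1 mol is available, so C2H5OH is limiting.
n(CO2) = (2/1) × 19.60 = 39.20 mol
V(CO2) = nRT/P = 39.20 × 0.08206 × 458.15 / 0.501 = 2942 L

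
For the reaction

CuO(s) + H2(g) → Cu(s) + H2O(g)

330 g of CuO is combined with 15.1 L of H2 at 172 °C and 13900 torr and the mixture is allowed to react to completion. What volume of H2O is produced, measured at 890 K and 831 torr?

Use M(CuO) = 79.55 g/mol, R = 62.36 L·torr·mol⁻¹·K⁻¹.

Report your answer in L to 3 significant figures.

277 L

n(CuO) = 330 / 79.55 = 4.148 mol
n(H2) = PV/RT = (13900 × 15.1) / (62.36 × 445.15) = 7.561 mol
For 4.148 mol CuO, stoichiometry requires (1/1) × 4.148 = 4.148 mol H2; 7.561 mol is available, so CuO is limiting.
n(H2O) = (1/1) × 4.148 = 4.148 mol
V(H2O) = nRT/P = 4.148 × 62.36 × 890 / 831 = 277.0 L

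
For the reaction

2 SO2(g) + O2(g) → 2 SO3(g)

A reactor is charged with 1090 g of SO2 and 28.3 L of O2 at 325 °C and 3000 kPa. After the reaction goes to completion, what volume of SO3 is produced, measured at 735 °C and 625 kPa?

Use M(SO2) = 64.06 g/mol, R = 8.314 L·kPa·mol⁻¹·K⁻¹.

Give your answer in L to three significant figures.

228 L

n(SO2) = 1090 / 64.06 = 17.02 mol
n(O2) = PV/RT = (3000 × 28.3) / (8.314 × 598.15) = 17.07 mol
For 17.02 mol SO2, stoichiometry requires (1/2) × 17.02 = 8.510 mol O2; 17.07 mol is available, so SO2 is limiting.
n(SO3) = (2/2) × 17.02 = 17.02 mol
V(SO3) = nRT/P = 17.02 × 8.314 × 1008.15 / 625 = 228.3 L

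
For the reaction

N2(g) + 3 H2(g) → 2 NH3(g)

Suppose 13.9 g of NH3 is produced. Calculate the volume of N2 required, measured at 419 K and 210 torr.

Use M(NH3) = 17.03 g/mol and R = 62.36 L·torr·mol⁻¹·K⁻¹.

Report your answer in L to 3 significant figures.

n(NH3) = 13.90 / 17.03 = 0.8162 mol
n(N2) = (1/2) × 0.8162 = 0.4081 mol
V = nRT/P = 0.4081 × 62.36 × 419 / 210 = 50.78 L

50.8 L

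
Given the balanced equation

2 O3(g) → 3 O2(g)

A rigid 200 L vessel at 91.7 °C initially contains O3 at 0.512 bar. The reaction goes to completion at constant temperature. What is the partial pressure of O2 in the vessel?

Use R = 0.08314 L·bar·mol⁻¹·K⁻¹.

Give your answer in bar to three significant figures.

n(O3)₀ = PV/RT = (0.512 × 200) / (0.08314 × 364.85) = 3.376 mol
n(O2) = (3/2) × 3.376 = 5.064 mol
P(O2) = nRT/V = 5.064 × 0.08314 × 364.85 / 200 = 0.7680 bar

0.768 bar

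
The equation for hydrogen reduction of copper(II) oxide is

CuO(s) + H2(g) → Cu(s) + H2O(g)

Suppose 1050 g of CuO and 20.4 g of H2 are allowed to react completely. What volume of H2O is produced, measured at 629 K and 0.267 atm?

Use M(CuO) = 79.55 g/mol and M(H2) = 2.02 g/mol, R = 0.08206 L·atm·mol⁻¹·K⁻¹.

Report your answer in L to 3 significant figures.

1950 L

n(CuO) = 1050 / 79.55 = 13.20 mol
n(H2) = 20.4 / 2.02 = 10.10 mol
For 13.20 mol CuO, stoichiometry requires (1/1) × 13.20 = 13.20 mol H2; 10.10 mol is available, so H2 is limiting.
n(H2O) = (1/1) × 10.10 = 10.10 mol
V(H2O) = nRT/P = 10.10 × 0.08206 × 629 / 0.267 = 1953 L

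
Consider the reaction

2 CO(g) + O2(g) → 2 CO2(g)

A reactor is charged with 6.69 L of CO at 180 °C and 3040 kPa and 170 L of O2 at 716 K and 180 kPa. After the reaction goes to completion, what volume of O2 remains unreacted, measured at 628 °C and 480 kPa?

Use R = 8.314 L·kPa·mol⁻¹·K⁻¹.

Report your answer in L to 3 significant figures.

38.1 L

n(CO) = PV/RT = (3040 × 6.69) / (8.314 × 453.15) = 5.398 mol
n(O2) = PV/RT = (180 × 170) / (8.314 × 716) = 5.140 mol
For 5.398 mol CO, stoichiometry requires (1/2) × 5.398 = 2.699 mol O2; 5.140 mol is available, so CO is limiting.
n(O2) consumed = (1/2) × 5.398 = 2.699 mol; remaining = 5.140 − 2.699 = 2.441 mol
V(O2) = nRT/P = 2.441 × 8.314 × 901.15 / 480 = 38.10 L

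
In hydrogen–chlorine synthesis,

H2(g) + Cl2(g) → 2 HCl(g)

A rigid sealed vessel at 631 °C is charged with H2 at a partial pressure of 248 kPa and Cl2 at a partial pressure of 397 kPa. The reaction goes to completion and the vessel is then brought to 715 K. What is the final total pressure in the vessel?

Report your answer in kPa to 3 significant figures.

510 kPa

Because the vessel is rigid and T is held at 631 °C, work the stoichiometry in partial pressures (P_i = n_iRT/V).
P(Cl2) required for 248 kPa of H2 = (1/1) × 248 = 248.0 kPa; available 397 kPa, so H2 is limiting.
P(Cl2) remaining = 397 − (1/1) × 248 = 149.0 kPa
P(gaseous products) = (2)/1 × 248 = 496.0 kPa
P_total at 631 °C = 149.0 + 496.0 = 645.0 kPa
Scaling to 715 K: P = 645.0 × 715/904.15 = 510.1 kPa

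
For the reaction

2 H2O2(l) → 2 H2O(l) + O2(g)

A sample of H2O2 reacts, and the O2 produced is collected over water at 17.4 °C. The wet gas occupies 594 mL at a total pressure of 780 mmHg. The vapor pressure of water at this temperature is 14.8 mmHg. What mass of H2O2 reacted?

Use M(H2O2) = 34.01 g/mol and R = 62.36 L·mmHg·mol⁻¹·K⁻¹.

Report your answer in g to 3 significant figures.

1.71 g

P(O2) = 780 − 14.8 = 765.2 mmHg
n(O2) = PV/RT = (765.2 × 0.5940) / (62.36 × 290.55) = 0.02509 mol
n(H2O2) = (2/1) × 0.02509 = 0.05018 mol
m(H2O2) = 0.05018 × 34.01 = 1.707 g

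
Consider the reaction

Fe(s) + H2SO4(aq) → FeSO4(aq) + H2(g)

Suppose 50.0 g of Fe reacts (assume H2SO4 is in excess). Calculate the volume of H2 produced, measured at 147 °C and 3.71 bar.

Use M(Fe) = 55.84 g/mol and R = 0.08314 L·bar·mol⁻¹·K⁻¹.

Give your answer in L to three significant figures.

n(Fe) = 50.00 / 55.84 = 0.8954 mol
n(H2) = (1/1) × 0.8954 = 0.8954 mol
V = nRT/P = 0.8954 × 0.08314 × 420.15 / 3.71 = 8.431 L

8.43 L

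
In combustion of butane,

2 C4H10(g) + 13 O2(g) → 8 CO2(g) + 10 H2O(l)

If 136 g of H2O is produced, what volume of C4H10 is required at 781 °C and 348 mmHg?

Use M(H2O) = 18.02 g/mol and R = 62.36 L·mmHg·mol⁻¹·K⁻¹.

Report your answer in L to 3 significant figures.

n(H2O) = 136.0 / 18.02 = 7.547 mol
n(C4H10) = (2/10) × 7.547 = 1.509 mol
V = nRT/P = 1.509 × 62.36 × 1054.15 / 348 = 285.0 L

285 L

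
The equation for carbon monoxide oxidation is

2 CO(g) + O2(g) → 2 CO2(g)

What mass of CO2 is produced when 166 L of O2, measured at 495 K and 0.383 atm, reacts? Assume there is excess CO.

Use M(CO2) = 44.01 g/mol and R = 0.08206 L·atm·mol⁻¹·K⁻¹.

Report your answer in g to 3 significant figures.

138 g

n(O2) = PV/RT = (0.383 × 166) / (0.08206 × 495) = 1.565 mol
n(CO2) = (2/1) × 1.565 = 3.130 mol
m(CO2) = 3.130 × 44.01 = 137.8 g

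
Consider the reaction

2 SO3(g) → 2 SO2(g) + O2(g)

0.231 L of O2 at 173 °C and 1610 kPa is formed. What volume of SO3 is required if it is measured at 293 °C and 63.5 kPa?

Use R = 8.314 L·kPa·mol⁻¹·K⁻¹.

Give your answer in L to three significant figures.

n(O2) = PV/RT = (1610 × 0.231) / (8.314 × 446.15) = 0.1003 mol
n(SO3) = (2/1) × 0.1003 = 0.2006 mol
V = nRT/P = 0.2006 × 8.314 × 566.15 / 63.5 = 14.87 L

14.9 L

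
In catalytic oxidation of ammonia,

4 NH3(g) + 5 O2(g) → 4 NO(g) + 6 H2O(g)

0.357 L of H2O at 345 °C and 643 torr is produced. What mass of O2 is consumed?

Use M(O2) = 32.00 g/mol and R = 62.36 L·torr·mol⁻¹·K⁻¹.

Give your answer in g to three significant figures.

0.159 g

n(H2O) = PV/RT = (643 × 0.357) / (62.36 × 618.15) = 0.005955 mol
n(O2) = (5/6) × 0.005955 = 0.004963 mol
m(O2) = 0.004963 × 32.00 = 0.1588 g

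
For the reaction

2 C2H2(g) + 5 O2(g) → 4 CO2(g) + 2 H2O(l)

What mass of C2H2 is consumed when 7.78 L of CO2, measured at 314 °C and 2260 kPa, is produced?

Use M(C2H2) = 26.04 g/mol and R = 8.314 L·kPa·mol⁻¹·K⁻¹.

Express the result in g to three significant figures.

n(CO2) = PV/RT = (2260 × 7.78) / (8.314 × 587.15) = 3.602 mol
n(C2H2) = (2/4) × 3.602 = 1.801 mol
m(C2H2) = 1.801 × 26.04 = 46.90 g

46.9 g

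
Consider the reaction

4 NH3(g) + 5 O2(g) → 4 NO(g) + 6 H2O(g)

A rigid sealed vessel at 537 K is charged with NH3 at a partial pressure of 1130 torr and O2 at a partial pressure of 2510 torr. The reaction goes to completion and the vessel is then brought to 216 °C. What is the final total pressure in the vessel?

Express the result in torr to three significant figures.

3570 torr

Because the vessel is rigid and T is held at 537 K, work the stoichiometry in partial pressures (P_i = n_iRT/V).
P(O2) required for 1130 torr of NH3 = (5/4) × 1130 = 1412 torr; available 2510 torr, so NH3 is limiting.
P(O2) remaining = 2510 − (5/4) × 1130 = 1098 torr
P(gaseous products) = (4+6)/4 × 1130 = 2825 torr
P_total at 537 K = 1098 + 2825 = 3923 torr
Scaling to 216 °C: P = 3923 × 489.15/537 = 3573 torr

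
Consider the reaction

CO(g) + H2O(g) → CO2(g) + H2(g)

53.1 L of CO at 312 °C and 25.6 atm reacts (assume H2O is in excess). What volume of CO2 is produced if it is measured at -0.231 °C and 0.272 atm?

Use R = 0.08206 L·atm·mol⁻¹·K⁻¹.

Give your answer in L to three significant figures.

2330 L

n(CO) = PV/RT = (25.6 × 53.1) / (0.08206 × 585.15) = 28.31 mol
n(CO2) = (1/1) × 28.31 = 28.31 mol
V = nRT/P = 28.31 × 0.08206 × 272.919 / 0.272 = 2331 L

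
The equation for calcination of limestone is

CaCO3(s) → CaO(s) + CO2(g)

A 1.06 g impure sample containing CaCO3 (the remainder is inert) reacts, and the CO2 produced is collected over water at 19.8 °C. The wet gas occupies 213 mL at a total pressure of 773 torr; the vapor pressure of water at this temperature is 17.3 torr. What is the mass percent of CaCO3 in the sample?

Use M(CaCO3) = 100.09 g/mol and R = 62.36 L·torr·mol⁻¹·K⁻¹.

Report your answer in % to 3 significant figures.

83.2 %

P(CO2) = 773 − 17.3 = 755.7 torr
n(CO2) = PV/RT = (755.7 × 0.2130) / (62.36 × 292.95) = 0.008811 mol
n(CaCO3) = (1/1) × 0.008811 = 0.008811 mol
m(CaCO3) = 0.008811 × 100.09 = 0.8819 g
%CaCO3 = 0.8819 / 1.06 × 100 = 83.20%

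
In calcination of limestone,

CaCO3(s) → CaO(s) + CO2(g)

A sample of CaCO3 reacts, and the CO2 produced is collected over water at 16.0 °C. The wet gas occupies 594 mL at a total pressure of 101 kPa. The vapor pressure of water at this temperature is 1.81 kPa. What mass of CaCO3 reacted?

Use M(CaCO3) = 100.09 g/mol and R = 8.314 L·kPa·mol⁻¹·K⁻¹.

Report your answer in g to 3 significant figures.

P(CO2) = 101 − 1.81 = 99.19 kPa
n(CO2) = PV/RT = (99.19 × 0.5940) / (8.314 × 289.15) = 0.02451 mol
n(CaCO3) = (1/1) × 0.02451 = 0.02451 mol
m(CaCO3) = 0.02451 × 100.09 = 2.453 g

2.45 g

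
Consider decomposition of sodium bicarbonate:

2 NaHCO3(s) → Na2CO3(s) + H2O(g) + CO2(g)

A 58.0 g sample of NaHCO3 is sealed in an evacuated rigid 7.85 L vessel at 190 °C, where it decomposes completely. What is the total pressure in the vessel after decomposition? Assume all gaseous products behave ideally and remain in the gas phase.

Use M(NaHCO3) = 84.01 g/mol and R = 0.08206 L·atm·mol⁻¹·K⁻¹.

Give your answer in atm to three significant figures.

n(NaHCO3) = 58.0 / 84.01 = 0.6904 mol
n(gas produced) = (2/2) × 0.6904 = 0.6904 mol
P = nRT/V = 0.6904 × 0.08206 × 463.15 / 7.85 = 3.343 atm

3.34 atm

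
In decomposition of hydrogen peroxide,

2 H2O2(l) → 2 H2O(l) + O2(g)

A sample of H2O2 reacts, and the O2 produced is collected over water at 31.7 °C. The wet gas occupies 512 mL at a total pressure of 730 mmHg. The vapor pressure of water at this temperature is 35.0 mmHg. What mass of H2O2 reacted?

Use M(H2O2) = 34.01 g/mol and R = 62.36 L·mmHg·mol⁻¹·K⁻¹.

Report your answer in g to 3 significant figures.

P(O2) = 730 − 35.0 = 695.0 mmHg
n(O2) = PV/RT = (695.0 × 0.5120) / (62.36 × 304.85) = 0.01872 mol
n(H2O2) = (2/1) × 0.01872 = 0.03744 mol
m(H2O2) = 0.03744 × 34.01 = 1.273 g

1.27 g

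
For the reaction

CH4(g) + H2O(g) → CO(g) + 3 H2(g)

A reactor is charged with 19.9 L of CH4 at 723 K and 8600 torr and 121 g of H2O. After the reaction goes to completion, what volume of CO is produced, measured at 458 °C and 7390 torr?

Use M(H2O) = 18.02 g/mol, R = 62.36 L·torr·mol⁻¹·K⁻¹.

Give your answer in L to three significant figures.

23.4 L

n(CH4) = PV/RT = (8600 × 19.9) / (62.36 × 723) = 3.796 mol
n(H2O) = 121 / 18.02 = 6.715 mol
For 3.796 mol CH4, stoichiometry requires (1/1) × 3.796 = 3.796 mol H2O; 6.715 mol is available, so CH4 is limiting.
n(CO) = (1/1) × 3.796 = 3.796 mol
V(CO) = nRT/P = 3.796 × 62.36 × 731.15 / 7390 = 23.42 L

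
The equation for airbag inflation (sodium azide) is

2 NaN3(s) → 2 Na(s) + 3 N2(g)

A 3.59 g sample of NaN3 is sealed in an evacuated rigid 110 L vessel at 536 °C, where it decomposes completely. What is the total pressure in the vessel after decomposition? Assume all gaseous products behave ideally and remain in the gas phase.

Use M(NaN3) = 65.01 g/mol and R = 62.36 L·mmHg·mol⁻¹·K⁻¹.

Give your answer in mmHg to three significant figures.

38.0 mmHg

n(NaN3) = 3.59 / 65.01 = 0.05522 mol
n(gas produced) = (3/2) × 0.05522 = 0.08283 mol
P = nRT/V = 0.08283 × 62.36 × 809.15 / 110 = 38.00 mmHg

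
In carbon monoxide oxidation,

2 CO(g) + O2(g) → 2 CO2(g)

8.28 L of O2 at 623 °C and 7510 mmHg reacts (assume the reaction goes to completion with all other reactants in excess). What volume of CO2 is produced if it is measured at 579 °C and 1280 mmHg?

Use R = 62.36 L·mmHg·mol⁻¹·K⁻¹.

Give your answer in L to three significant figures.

92.4 L

n(O2) = PV/RT = (7510 × 8.28) / (62.36 × 896.15) = 1.113 mol
n(CO2) = (2/1) × 1.113 = 2.226 mol
V = nRT/P = 2.226 × 62.36 × 852.15 / 1280 = 92.41 L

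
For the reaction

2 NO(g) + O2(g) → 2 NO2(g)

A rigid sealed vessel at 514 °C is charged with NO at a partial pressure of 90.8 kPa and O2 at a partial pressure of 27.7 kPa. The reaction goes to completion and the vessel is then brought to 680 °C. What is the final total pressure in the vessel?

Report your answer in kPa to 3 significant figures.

With V and T fixed, P_i ∝ n_i, so the mole ratios apply directly to partial pressures at 514 °C.
P(O2) required for 90.8 kPa of NO = (1/2) × 90.8 = 45.40 kPa; available 27.7 kPa, so O2 is limiting.
P(NO) remaining = 90.8 − (2/1) × 27.7 = 35.40 kPa
P(gaseous products) = (2)/1 × 27.7 = 55.40 kPa
P_total at 514 °C = 35.40 + 55.40 = 90.80 kPa
Scaling to 680 °C: P = 90.80 × 953.15/787.15 = 109.9 kPa

110 kPa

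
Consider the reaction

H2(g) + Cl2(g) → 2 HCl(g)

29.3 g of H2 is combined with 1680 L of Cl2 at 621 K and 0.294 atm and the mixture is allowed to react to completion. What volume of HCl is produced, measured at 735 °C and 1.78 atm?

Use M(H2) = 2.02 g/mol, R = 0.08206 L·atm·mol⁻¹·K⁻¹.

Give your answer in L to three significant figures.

901 L

n(H2) = 29.3 / 2.02 = 14.50 mol
n(Cl2) = PV/RT = (0.294 × 1680) / (0.08206 × 621) = 9.692 mol
For 14.50 mol H2, stoichiometry requires (1/1) × 14.50 = 14.50 mol Cl2; 9.692 mol is available, so Cl2 is limiting.
n(HCl) = (2/1) × 9.692 = 19.38 mol
V(HCl) = nRT/P = 19.38 × 0.08206 × 1008.15 / 1.78 = 900.7 L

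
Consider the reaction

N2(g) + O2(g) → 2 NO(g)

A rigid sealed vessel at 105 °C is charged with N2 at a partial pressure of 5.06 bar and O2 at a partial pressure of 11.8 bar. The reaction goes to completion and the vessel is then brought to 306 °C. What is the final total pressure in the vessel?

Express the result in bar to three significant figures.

25.8 bar

At constant V, partial pressures at 105 °C are proportional to moles, so apply stoichiometry directly to pressures.
P(O2) required for 5.06 bar of N2 = (1/1) × 5.06 = 5.060 bar; available 11.8 bar, so N2 is limiting.
P(O2) remaining = 11.8 − (1/1) × 5.06 = 6.740 bar
P(gaseous products) = (2)/1 × 5.06 = 10.12 bar
P_total at 105 °C = 6.740 + 10.12 = 16.86 bar
Scaling to 306 °C: P = 16.86 × 579.15/378.15 = 25.82 bar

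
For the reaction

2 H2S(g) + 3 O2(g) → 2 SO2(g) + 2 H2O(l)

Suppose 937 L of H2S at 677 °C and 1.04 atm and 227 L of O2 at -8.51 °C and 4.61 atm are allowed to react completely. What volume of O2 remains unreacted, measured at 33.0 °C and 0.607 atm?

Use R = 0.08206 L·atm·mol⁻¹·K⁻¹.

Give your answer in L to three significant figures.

1220 L

n(H2S) = PV/RT = (1.04 × 937) / (0.08206 × 950.15) = 12.50 mol
n(O2) = PV/RT = (4.61 × 227) / (0.08206 × 264.64) = 48.19 mol
For 12.50 mol H2S, stoichiometry requires (3/2) × 12.50 = 18.75 mol O2; 48.19 mol is available, so H2S is limiting.
n(O2) consumed = (3/2) × 12.50 = 18.75 mol; remaining = 48.19 − 18.75 = 29.44 mol
V(O2) = nRT/P = 29.44 × 0.08206 × 306.15 / 0.607 = 1218 L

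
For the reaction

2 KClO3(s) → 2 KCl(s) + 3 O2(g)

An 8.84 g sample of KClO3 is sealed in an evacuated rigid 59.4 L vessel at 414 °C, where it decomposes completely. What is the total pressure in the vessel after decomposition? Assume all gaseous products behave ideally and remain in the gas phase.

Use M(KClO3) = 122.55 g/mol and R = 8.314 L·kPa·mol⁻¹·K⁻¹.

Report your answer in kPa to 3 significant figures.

n(KClO3) = 8.84 / 122.55 = 0.07213 mol
n(gas produced) = (3/2) × 0.07213 = 0.1082 mol
P = nRT/V = 0.1082 × 8.314 × 687.15 / 59.4 = 10.41 kPa

10.4 kPa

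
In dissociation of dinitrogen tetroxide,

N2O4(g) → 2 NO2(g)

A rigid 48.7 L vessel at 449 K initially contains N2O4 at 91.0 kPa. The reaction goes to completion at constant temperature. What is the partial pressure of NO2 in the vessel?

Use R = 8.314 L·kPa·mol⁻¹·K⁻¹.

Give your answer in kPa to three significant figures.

n(N2O4)₀ = PV/RT = (91.0 × 48.7) / (8.314 × 449) = 1.187 mol
n(NO2) = (2/1) × 1.187 = 2.374 mol
P(NO2) = nRT/V = 2.374 × 8.314 × 449 / 48.7 = 182.0 kPa

182 kPa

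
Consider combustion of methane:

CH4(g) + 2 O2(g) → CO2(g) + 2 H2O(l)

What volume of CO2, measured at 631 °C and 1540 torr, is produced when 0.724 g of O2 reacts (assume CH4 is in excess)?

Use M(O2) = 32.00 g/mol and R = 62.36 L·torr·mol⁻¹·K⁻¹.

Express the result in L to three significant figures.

n(O2) = 0.7240 / 32.00 = 0.02262 mol
n(CO2) = (1/2) × 0.02262 = 0.01131 mol
V = nRT/P = 0.01131 × 62.36 × 904.15 / 1540 = 0.4141 L

0.414 L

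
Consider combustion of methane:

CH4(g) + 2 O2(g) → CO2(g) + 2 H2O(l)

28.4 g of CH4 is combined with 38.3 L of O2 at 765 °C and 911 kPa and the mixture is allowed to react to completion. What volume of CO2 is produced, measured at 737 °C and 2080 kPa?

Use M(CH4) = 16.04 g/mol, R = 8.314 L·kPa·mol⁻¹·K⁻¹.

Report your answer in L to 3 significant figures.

n(CH4) = 28.4 / 16.04 = 1.771 mol
n(O2) = PV/RT = (911 × 38.3) / (8.314 × 1038.15) = 4.042 mol
For 1.771 mol CH4, stoichiometry requires (2/1) × 1.771 = 3.542 mol O2; 4.042 mol is available, so CH4 is limiting.
n(CO2) = (1/1) × 1.771 = 1.771 mol
V(CO2) = nRT/P = 1.771 × 8.314 × 1010.15 / 2080 = 7.151 L

7.15 L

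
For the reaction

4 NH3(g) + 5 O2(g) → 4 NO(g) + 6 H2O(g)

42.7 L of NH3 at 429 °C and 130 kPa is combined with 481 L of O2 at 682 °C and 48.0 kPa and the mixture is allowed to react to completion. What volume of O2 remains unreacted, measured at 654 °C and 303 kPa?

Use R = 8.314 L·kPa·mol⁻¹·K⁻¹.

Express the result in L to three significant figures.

43.7 L

n(NH3) = PV/RT = (130 × 42.7) / (8.314 × 702.15) = 0.9509 mol
n(O2) = PV/RT = (48.0 × 481) / (8.314 × 955.15) = 2.907 mol
For 0.9509 mol NH3, stoichiometry requires (5/4) × 0.9509 = 1.189 mol O2; 2.907 mol is available, so NH3 is limiting.
n(O2) consumed = (5/4) × 0.9509 = 1.189 mol; remaining = 2.907 − 1.189 = 1.718 mol
V(O2) = nRT/P = 1.718 × 8.314 × 927.15 / 303 = 43.71 L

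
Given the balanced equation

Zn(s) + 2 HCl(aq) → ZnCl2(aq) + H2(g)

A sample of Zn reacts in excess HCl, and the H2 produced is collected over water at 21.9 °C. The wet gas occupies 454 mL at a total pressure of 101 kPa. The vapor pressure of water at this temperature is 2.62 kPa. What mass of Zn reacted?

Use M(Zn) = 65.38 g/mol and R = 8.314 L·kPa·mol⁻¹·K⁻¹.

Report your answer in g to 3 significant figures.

1.19 g

P(H2) = 101 − 2.62 = 98.38 kPa
n(H2) = PV/RT = (98.38 × 0.4540) / (8.314 × 295.05) = 0.01821 mol
n(Zn) = (1/1) × 0.01821 = 0.01821 mol
m(Zn) = 0.01821 × 65.38 = 1.191 g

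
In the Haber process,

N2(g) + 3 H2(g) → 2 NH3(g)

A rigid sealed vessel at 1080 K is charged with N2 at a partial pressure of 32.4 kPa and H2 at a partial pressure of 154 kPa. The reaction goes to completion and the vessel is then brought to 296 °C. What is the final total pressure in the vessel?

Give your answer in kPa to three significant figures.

At constant V, partial pressures at 1080 K are proportional to moles, so apply stoichiometry directly to pressures.
P(H2) required for 32.4 kPa of N2 = (3/1) × 32.4 = 97.20 kPa; available 154 kPa, so N2 is limiting.
P(H2) remaining = 154 − (3/1) × 32.4 = 56.80 kPa
P(gaseous products) = (2)/1 × 32.4 = 64.80 kPa
P_total at 1080 K = 56.80 + 64.80 = 121.6 kPa
Scaling to 296 °C: P = 121.6 × 569.15/1080 = 64.08 kPa

64.1 kPa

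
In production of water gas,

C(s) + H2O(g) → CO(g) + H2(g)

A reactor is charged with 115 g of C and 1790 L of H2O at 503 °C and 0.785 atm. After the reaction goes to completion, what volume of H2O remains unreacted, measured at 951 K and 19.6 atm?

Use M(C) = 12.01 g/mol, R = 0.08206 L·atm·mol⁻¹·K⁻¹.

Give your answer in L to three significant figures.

49.7 L

n(C) = 115 / 12.01 = 9.575 mol
n(H2O) = PV/RT = (0.785 × 1790) / (0.08206 × 776.15) = 22.06 mol
For 9.575 mol C, stoichiometry requires (1/1) × 9.575 = 9.575 mol H2O; 22.06 mol is available, so C is limiting.
n(H2O) consumed = (1/1) × 9.575 = 9.575 mol; remaining = 22.06 − 9.575 = 12.48 mol
V(H2O) = nRT/P = 12.48 × 0.08206 × 951 / 19.6 = 49.69 L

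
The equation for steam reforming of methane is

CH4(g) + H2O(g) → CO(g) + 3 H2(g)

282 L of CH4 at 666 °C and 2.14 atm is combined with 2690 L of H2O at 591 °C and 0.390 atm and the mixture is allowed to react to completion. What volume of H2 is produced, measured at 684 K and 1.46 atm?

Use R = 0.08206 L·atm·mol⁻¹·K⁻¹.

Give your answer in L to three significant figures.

n(CH4) = PV/RT = (2.14 × 282) / (0.08206 × 939.15) = 7.831 mol
n(H2O) = PV/RT = (0.390 × 2690) / (0.08206 × 864.15) = 14.79 mol
For 7.831 mol CH4, stoichiometry requires (1/1) × 7.831 = 7.831 mol H2O; 14.79 mol is available, so CH4 is limiting.
n(H2) = (3/1) × 7.831 = 23.49 mol
V(H2) = nRT/P = 23.49 × 0.08206 × 684 / 1.46 = 903.1 L

903 L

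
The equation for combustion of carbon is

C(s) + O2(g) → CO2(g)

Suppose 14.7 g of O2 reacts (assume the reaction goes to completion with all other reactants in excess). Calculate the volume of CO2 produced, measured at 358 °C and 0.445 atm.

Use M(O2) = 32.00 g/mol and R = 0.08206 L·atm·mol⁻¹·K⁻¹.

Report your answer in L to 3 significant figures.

n(O2) = 14.70 / 32.00 = 0.4594 mol
n(CO2) = (1/1) × 0.4594 = 0.4594 mol
V = nRT/P = 0.4594 × 0.08206 × 631.15 / 0.445 = 53.47 L

53.5 L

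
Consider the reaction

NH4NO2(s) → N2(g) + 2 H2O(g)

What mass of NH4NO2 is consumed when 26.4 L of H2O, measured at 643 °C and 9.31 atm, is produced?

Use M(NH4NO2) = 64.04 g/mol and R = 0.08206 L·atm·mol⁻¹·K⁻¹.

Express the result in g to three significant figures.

105 g

n(H2O) = PV/RT = (9.31 × 26.4) / (0.08206 × 916.15) = 3.269 mol
n(NH4NO2) = (1/2) × 3.269 = 1.635 mol
m(NH4NO2) = 1.635 × 64.04 = 104.7 g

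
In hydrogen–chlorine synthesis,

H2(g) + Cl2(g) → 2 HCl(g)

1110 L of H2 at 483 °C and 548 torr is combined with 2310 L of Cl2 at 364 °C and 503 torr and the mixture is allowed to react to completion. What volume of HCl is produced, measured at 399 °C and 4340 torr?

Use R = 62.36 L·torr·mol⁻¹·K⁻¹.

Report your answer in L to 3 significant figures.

249 L

n(H2) = PV/RT = (548 × 1110) / (62.36 × 756.15) = 12.90 mol
n(Cl2) = PV/RT = (503 × 2310) / (62.36 × 637.15) = 29.24 mol
For 12.90 mol H2, stoichiometry requires (1/1) × 12.90 = 12.90 mol Cl2; 29.24 mol is available, so H2 is limiting.
n(HCl) = (2/1) × 12.90 = 25.80 mol
V(HCl) = nRT/P = 25.80 × 62.36 × 672.15 / 4340 = 249.2 L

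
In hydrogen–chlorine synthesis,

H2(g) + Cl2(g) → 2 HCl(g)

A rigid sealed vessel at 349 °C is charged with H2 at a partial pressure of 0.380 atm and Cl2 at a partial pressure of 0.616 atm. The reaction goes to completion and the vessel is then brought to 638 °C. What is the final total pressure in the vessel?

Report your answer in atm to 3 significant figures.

1.46 atm

With V and T fixed, P_i ∝ n_i, so the mole ratios apply directly to partial pressures at 349 °C.
P(Cl2) required for 0.380 atm of H2 = (1/1) × 0.380 = 0.3800 atm; available 0.616 atm, so H2 is limiting.
P(Cl2) remaining = 0.616 − (1/1) × 0.380 = 0.2360 atm
P(gaseous products) = (2)/1 × 0.380 = 0.7600 atm
P_total at 349 °C = 0.2360 + 0.7600 = 0.9960 atm
Scaling to 638 °C: P = 0.9960 × 911.15/622.15 = 1.459 atm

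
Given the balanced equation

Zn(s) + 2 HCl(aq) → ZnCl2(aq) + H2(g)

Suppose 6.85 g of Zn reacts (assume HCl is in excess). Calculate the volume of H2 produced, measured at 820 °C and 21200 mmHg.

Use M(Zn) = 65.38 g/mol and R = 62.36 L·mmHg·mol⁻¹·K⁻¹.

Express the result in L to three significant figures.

0.337 L

n(Zn) = 6.850 / 65.38 = 0.1048 mol
n(H2) = (1/1) × 0.1048 = 0.1048 mol
V = nRT/P = 0.1048 × 62.36 × 1093.15 / 21200 = 0.3370 L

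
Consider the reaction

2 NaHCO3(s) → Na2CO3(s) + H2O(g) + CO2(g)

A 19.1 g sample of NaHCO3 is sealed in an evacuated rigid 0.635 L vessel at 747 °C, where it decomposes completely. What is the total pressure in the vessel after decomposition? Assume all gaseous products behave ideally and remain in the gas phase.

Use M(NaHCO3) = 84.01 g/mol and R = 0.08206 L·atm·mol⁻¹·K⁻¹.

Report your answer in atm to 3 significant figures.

n(NaHCO3) = 19.1 / 84.01 = 0.2274 mol
n(gas produced) = (2/2) × 0.2274 = 0.2274 mol
P = nRT/V = 0.2274 × 0.08206 × 1020.15 / 0.635 = 29.98 atm

30.0 atm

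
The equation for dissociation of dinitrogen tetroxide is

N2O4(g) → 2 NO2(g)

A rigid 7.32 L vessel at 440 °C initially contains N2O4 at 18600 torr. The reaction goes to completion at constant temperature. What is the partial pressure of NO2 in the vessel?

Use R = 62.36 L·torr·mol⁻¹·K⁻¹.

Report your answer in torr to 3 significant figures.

37200 torr

n(N2O4)₀ = PV/RT = (18600 × 7.32) / (62.36 × 713.15) = 3.062 mol
n(NO2) = (2/1) × 3.062 = 6.124 mol
P(NO2) = nRT/V = 6.124 × 62.36 × 713.15 / 7.32 = 37210 torr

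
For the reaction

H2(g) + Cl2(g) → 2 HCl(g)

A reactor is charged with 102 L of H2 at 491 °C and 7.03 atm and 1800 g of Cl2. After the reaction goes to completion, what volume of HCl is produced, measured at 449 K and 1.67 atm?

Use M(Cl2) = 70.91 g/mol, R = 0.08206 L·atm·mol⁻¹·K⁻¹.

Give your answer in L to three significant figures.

n(H2) = PV/RT = (7.03 × 102) / (0.08206 × 764.15) = 11.44 mol
n(Cl2) = 1800 / 70.91 = 25.38 mol
For 11.44 mol H2, stoichiometry requires (1/1) × 11.44 = 11.44 mol Cl2; 25.38 mol is available, so H2 is limiting.
n(HCl) = (2/1) × 11.44 = 22.88 mol
V(HCl) = nRT/P = 22.88 × 0.08206 × 449 / 1.67 = 504.8 L

505 L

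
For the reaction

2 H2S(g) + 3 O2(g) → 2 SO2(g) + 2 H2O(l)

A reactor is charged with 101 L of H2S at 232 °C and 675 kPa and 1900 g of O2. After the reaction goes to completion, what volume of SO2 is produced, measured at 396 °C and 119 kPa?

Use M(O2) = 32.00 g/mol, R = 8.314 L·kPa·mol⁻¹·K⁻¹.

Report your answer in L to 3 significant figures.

759 L

n(H2S) = PV/RT = (675 × 101) / (8.314 × 505.15) = 16.23 mol
n(O2) = 1900 / 32.00 = 59.38 mol
For 16.23 mol H2S, stoichiometry requires (3/2) × 16.23 = 24.34 mol O2; 59.38 mol is available, so H2S is limiting.
n(SO2) = (2/2) × 16.23 = 16.23 mol
V(SO2) = nRT/P = 16.23 × 8.314 × 669.15 / 119 = 758.8 L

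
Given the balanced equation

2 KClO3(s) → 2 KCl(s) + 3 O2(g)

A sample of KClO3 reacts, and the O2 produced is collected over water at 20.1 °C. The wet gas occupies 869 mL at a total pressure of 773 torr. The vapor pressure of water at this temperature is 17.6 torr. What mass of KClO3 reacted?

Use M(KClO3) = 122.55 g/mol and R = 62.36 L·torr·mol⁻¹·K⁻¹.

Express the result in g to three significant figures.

2.93 g

P(O2) = 773 − 17.6 = 755.4 torr
n(O2) = PV/RT = (755.4 × 0.8690) / (62.36 × 293.25) = 0.03590 mol
n(KClO3) = (2/3) × 0.03590 = 0.02393 mol
m(KClO3) = 0.02393 × 122.55 = 2.933 g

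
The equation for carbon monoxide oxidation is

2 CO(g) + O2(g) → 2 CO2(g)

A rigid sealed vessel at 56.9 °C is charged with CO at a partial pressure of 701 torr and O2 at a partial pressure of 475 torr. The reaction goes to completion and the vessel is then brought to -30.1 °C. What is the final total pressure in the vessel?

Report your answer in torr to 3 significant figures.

With V and T fixed, P_i ∝ n_i, so the mole ratios apply directly to partial pressures at 56.9 °C.
P(O2) required for 701 torr of CO = (1/2) × 701 = 350.5 torr; available 475 torr, so CO is limiting.
P(O2) remaining = 475 − (1/2) × 701 = 124.5 torr
P(gaseous products) = (2)/2 × 701 = 701.0 torr
P_total at 56.9 °C = 124.5 + 701.0 = 825.5 torr
Scaling to -30.1 °C: P = 825.5 × 243.05/330.05 = 607.9 torr

608 torr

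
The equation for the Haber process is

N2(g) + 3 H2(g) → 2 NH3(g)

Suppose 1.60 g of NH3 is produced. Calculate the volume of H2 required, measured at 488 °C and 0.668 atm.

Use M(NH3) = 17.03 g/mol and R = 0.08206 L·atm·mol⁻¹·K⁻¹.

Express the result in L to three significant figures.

13.2 L

n(NH3) = 1.600 / 17.03 = 0.09395 mol
n(H2) = (3/2) × 0.09395 = 0.1409 mol
V = nRT/P = 0.1409 × 0.08206 × 761.15 / 0.668 = 13.17 L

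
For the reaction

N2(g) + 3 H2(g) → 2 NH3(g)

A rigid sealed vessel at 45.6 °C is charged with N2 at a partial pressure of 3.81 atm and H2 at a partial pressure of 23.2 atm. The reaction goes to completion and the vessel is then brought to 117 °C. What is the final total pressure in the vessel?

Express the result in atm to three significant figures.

At constant V, partial pressures at 45.6 °C are proportional to moles, so apply stoichiometry directly to pressures.
P(H2) required for 3.81 atm of N2 = (3/1) × 3.81 = 11.43 atm; available 23.2 atm, so N2 is limiting.
P(H2) remaining = 23.2 − (3/1) × 3.81 = 11.77 atm
P(gaseous products) = (2)/1 × 3.81 = 7.620 atm
P_total at 45.6 °C = 11.77 + 7.620 = 19.39 atm
Scaling to 117 °C: P = 19.39 × 390.15/318.75 = 23.73 atm

23.7 atm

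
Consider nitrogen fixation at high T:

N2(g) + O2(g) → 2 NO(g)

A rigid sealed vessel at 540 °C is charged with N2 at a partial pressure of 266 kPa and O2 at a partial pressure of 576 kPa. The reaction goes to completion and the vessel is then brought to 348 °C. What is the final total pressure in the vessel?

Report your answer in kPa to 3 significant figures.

643 kPa

At constant V, partial pressures at 540 °C are proportional to moles, so apply stoichiometry directly to pressures.
P(O2) required for 266 kPa of N2 = (1/1) × 266 = 266.0 kPa; available 576 kPa, so N2 is limiting.
P(O2) remaining = 576 − (1/1) × 266 = 310.0 kPa
P(gaseous products) = (2)/1 × 266 = 532.0 kPa
P_total at 540 °C = 310.0 + 532.0 = 842.0 kPa
Scaling to 348 °C: P = 842.0 × 621.15/813.15 = 643.2 kPa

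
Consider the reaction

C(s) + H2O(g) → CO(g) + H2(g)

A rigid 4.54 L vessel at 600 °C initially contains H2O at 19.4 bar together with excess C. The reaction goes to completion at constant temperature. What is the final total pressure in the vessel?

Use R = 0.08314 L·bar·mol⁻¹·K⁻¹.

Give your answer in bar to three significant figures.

38.8 bar

Since T and V are fixed, P_final/P_initial = n_final/n_initial = 2/1.
P_final = (2/1) × 19.4 = 38.80 bar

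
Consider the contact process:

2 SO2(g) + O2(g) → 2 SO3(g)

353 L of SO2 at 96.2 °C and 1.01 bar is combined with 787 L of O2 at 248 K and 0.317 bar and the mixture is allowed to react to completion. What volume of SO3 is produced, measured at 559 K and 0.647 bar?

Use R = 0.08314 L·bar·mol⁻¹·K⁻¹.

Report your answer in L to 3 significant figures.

n(SO2) = PV/RT = (1.01 × 353) / (0.08314 × 369.35) = 11.61 mol
n(O2) = PV/RT = (0.317 × 787) / (0.08314 × 248) = 12.10 mol
For 11.61 mol SO2, stoichiometry requires (1/2) × 11.61 = 5.805 mol O2; 12.10 mol is available, so SO2 is limiting.
n(SO3) = (2/2) × 11.61 = 11.61 mol
V(SO3) = nRT/P = 11.61 × 0.08314 × 559 / 0.647 = 834.0 L

834 L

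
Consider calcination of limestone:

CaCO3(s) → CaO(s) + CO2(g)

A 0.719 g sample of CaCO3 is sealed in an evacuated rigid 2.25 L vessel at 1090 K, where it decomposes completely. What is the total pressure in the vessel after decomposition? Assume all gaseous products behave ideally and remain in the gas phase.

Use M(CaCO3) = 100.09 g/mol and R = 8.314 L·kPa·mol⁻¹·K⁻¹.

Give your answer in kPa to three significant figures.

28.9 kPa

n(CaCO3) = 0.719 / 100.09 = 0.007184 mol
n(gas produced) = (1/1) × 0.007184 = 0.007184 mol
P = nRT/V = 0.007184 × 8.314 × 1090 / 2.25 = 28.93 kPa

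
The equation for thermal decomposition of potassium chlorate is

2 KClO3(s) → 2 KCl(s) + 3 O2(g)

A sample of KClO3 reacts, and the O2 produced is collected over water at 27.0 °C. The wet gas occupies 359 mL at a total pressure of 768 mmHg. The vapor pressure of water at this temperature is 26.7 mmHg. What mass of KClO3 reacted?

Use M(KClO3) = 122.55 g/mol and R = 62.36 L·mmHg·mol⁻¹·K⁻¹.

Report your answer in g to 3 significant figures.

P(O2) = 768 − 26.7 = 741.3 mmHg
n(O2) = PV/RT = (741.3 × 0.3590) / (62.36 × 300.15) = 0.01422 mol
n(KClO3) = (2/3) × 0.01422 = 0.009480 mol
m(KClO3) = 0.009480 × 122.55 = 1.162 g

1.16 g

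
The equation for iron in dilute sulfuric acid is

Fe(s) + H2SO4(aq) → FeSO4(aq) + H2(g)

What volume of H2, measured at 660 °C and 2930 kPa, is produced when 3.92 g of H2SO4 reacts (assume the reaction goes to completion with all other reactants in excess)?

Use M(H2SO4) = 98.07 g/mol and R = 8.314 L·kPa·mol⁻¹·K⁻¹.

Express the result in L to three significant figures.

0.106 L

n(H2SO4) = 3.920 / 98.07 = 0.03997 mol
n(H2) = (1/1) × 0.03997 = 0.03997 mol
V = nRT/P = 0.03997 × 8.314 × 933.15 / 2930 = 0.1058 L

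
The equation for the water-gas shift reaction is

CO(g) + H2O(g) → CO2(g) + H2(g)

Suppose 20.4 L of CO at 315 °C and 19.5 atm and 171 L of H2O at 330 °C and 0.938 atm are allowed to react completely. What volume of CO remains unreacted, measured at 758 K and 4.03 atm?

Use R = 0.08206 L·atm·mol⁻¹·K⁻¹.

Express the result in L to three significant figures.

n(CO) = PV/RT = (19.5 × 20.4) / (0.08206 × 588.15) = 8.242 mol
n(H2O) = PV/RT = (0.938 × 171) / (0.08206 × 603.15) = 3.241 mol
For 8.242 mol CO, stoichiometry requires (1/1) × 8.242 = 8.242 mol H2O; 3.241 mol is available, so H2O is limiting.
n(CO) consumed = (1/1) × 3.241 = 3.241 mol; remaining = 8.242 − 3.241 = 5.001 mol
V(CO) = nRT/P = 5.001 × 0.08206 × 758 / 4.03 = 77.19 L

77.2 L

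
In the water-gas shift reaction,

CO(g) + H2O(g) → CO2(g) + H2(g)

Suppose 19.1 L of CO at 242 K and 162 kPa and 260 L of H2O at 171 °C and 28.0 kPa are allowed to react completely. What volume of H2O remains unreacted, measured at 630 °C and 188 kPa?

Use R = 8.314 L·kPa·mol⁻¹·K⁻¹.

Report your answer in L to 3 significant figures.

n(CO) = PV/RT = (162 × 19.1) / (8.314 × 242) = 1.538 mol
n(H2O) = PV/RT = (28.0 × 260) / (8.314 × 444.15) = 1.971 mol
For 1.538 mol CO, stoichiometry requires (1/1) × 1.538 = 1.538 mol H2O; 1.971 mol is available, so CO is limiting.
n(H2O) consumed = (1/1) × 1.538 = 1.538 mol; remaining = 1.971 − 1.538 = 0.4330 mol
V(H2O) = nRT/P = 0.4330 × 8.314 × 903.15 / 188 = 17.29 L

17.3 L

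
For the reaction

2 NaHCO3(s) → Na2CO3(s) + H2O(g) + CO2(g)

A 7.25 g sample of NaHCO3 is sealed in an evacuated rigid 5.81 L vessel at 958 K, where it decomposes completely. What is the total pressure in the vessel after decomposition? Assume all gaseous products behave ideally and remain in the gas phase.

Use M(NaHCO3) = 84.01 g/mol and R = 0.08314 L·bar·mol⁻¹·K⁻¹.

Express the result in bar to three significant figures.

1.18 bar

n(NaHCO3) = 7.25 / 84.01 = 0.08630 mol
n(gas produced) = (2/2) × 0.08630 = 0.08630 mol
P = nRT/V = 0.08630 × 0.08314 × 958 / 5.81 = 1.183 bar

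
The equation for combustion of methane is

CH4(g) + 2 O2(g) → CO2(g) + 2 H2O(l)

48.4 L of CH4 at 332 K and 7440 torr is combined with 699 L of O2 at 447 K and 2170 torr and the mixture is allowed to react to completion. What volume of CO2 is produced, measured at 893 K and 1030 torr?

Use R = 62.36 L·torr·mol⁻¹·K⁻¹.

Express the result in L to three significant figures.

940 L

n(CH4) = PV/RT = (7440 × 48.4) / (62.36 × 332) = 17.39 mol
n(O2) = PV/RT = (2170 × 699) / (62.36 × 447) = 54.42 mol
For 17.39 mol CH4, stoichiometry requires (2/1) × 17.39 = 34.78 mol O2; 54.42 mol is available, so CH4 is limiting.
n(CO2) = (1/1) × 17.39 = 17.39 mol
V(CO2) = nRT/P = 17.39 × 62.36 × 893 / 1030 = 940.2 L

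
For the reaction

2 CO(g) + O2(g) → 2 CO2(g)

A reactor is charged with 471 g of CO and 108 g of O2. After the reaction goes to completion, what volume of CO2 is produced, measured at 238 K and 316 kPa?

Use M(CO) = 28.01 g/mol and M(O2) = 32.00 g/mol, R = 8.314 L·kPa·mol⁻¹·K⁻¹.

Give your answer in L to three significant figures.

42.3 L

n(CO) = 471 / 28.01 = 16.82 mol
n(O2) = 108 / 32.00 = 3.375 mol
For 16.82 mol CO, stoichiometry requires (1/2) × 16.82 = 8.410 mol O2; 3.375 mol is available, so O2 is limiting.
n(CO2) = (2/1) × 3.375 = 6.750 mol
V(CO2) = nRT/P = 6.750 × 8.314 × 238 / 316 = 42.27 L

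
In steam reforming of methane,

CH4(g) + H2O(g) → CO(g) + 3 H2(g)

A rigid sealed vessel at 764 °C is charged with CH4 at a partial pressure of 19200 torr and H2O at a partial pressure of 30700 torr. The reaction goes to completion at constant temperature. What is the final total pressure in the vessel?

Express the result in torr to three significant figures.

With V and T fixed, P_i ∝ n_i, so the mole ratios apply directly to partial pressures at 764 °C.
P(H2O) required for 19200 torr of CH4 = (1/1) × 19200 = 19200 torr; available 30700 torr, so CH4 is limiting.
P(H2O) remaining = 30700 − (1/1) × 19200 = 11500 torr
P(gaseous products) = (1+3)/1 × 19200 = 76800 torr
P_total at 764 °C = 11500 + 76800 = 88300 torr

88300 torr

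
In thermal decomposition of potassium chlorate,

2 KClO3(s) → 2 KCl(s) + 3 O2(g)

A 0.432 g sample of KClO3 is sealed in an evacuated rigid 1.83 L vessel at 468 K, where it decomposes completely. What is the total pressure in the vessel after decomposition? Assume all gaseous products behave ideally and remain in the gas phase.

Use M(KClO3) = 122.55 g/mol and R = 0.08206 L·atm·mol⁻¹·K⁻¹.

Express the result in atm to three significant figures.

0.111 atm

n(KClO3) = 0.432 / 122.55 = 0.003525 mol
n(gas produced) = (3/2) × 0.003525 = 0.005287 mol
P = nRT/V = 0.005287 × 0.08206 × 468 / 1.83 = 0.1110 atm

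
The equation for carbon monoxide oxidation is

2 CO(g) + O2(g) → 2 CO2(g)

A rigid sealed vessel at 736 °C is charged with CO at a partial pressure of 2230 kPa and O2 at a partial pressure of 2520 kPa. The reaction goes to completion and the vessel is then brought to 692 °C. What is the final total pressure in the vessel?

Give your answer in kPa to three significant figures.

3480 kPa

Because the vessel is rigid and T is held at 736 °C, work the stoichiometry in partial pressures (P_i = n_iRT/V).
P(O2) required for 2230 kPa of CO = (1/2) × 2230 = 1115 kPa; available 2520 kPa, so CO is limiting.
P(O2) remaining = 2520 − (1/2) × 2230 = 1405 kPa
P(gaseous products) = (2)/2 × 2230 = 2230 kPa
P_total at 736 °C = 1405 + 2230 = 3635 kPa
Scaling to 692 °C: P = 3635 × 965.15/1009.15 = 3477 kPa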